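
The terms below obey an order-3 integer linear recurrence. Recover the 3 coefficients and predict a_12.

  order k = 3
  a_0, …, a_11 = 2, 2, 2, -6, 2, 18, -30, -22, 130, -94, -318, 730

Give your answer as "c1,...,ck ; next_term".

  a_3 = -1·2 + -3·2 + 1·2 = -6
  a_4 = -1·-6 + -3·2 + 1·2 = 2
  a_5 = -1·2 + -3·-6 + 1·2 = 18
  a_6 = -1·18 + -3·2 + 1·-6 = -30
  a_7 = -1·-30 + -3·18 + 1·2 = -22
  a_8 = -1·-22 + -3·-30 + 1·18 = 130
  a_9 = -1·130 + -3·-22 + 1·-30 = -94
  a_10 = -1·-94 + -3·130 + 1·-22 = -318
  a_11 = -1·-318 + -3·-94 + 1·130 = 730
  a_12 = -1·730 + -3·-318 + 1·-94 = 130

-1,-3,1 ; 130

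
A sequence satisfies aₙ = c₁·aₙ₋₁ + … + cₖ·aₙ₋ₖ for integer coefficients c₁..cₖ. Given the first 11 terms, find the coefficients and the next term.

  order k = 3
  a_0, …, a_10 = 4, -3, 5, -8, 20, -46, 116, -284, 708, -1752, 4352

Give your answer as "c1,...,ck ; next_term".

  a_3 = -2·5 + 2·-3 + 2·4 = -8
  a_4 = -2·-8 + 2·5 + 2·-3 = 20
  a_5 = -2·20 + 2·-8 + 2·5 = -46
  a_6 = -2·-46 + 2·20 + 2·-8 = 116
  a_7 = -2·116 + 2·-46 + 2·20 = -284
  a_8 = -2·-284 + 2·116 + 2·-46 = 708
  a_9 = -2·708 + 2·-284 + 2·116 = -1752
  a_10 = -2·-1752 + 2·708 + 2·-284 = 4352
  a_11 = -2·4352 + 2·-1752 + 2·708 = -10792

-2,2,2 ; -10792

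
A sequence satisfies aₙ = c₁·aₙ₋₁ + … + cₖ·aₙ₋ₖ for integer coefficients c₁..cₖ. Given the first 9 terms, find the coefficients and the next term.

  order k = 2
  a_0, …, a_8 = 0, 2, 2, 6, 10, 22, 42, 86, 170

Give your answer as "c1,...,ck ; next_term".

  a_2 = 1·2 + 2·0 = 2
  a_3 = 1·2 + 2·2 = 6
  a_4 = 1·6 + 2·2 = 10
  a_5 = 1·10 + 2·6 = 22
  a_6 = 1·22 + 2·10 = 42
  a_7 = 1·42 + 2·22 = 86
  a_8 = 1·86 + 2·42 = 170
  a_9 = 1·170 + 2·86 = 342

1,2 ; 342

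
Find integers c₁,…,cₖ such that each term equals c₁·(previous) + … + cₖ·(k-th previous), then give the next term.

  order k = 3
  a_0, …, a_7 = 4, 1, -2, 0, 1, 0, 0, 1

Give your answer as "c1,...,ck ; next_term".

  a_3 = 2·-2 + 0·1 + 1·4 = 0
  a_4 = 2·0 + 0·-2 + 1·1 = 1
  a_5 = 2·1 + 0·0 + 1·-2 = 0
  a_6 = 2·0 + 0·1 + 1·0 = 0
  a_7 = 2·0 + 0·0 + 1·1 = 1
  a_8 = 2·1 + 0·0 + 1·0 = 2

2,0,1 ; 2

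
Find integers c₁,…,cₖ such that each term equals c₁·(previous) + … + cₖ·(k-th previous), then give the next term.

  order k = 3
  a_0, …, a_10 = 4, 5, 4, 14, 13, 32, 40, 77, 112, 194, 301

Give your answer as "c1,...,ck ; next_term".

  a_3 = 0·4 + 2·5 + 1·4 = 14
  a_4 = 0·14 + 2·4 + 1·5 = 13
  a_5 = 0·13 + 2·14 + 1·4 = 32
  a_6 = 0·32 + 2·13 + 1·14 = 40
  a_7 = 0·40 + 2·32 + 1·13 = 77
  a_8 = 0·77 + 2·40 + 1·32 = 112
  a_9 = 0·112 + 2·77 + 1·40 = 194
  a_10 = 0·194 + 2·112 + 1·77 = 301
  a_11 = 0·301 + 2·194 + 1·112 = 500

0,2,1 ; 500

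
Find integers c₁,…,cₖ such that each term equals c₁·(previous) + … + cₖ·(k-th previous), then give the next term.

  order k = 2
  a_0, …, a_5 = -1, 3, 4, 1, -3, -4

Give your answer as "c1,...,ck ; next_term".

  a_2 = 1·3 + -1·-1 = 4
  a_3 = 1·4 + -1·3 = 1
  a_4 = 1·1 + -1·4 = -3
  a_5 = 1·-3 + -1·1 = -4
  a_6 = 1·-4 + -1·-3 = -1

1,-1 ; -1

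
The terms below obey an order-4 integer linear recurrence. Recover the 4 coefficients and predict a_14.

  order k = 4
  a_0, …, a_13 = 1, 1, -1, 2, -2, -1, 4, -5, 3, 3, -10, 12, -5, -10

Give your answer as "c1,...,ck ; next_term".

-1,-1,0,-1 ; 25

  a_4 = -1·2 + -1·-1 + 0·1 + -1·1 = -2
  a_5 = -1·-2 + -1·2 + 0·-1 + -1·1 = -1
  a_6 = -1·-1 + -1·-2 + 0·2 + -1·-1 = 4
  a_7 = -1·4 + -1·-1 + 0·-2 + -1·2 = -5
  a_8 = -1·-5 + -1·4 + 0·-1 + -1·-2 = 3
  a_9 = -1·3 + -1·-5 + 0·4 + -1·-1 = 3
  a_10 = -1·3 + -1·3 + 0·-5 + -1·4 = -10
  a_11 = -1·-10 + -1·3 + 0·3 + -1·-5 = 12
  a_12 = -1·12 + -1·-10 + 0·3 + -1·3 = -5
  a_13 = -1·-5 + -1·12 + 0·-10 + -1·3 = -10
  a_14 = -1·-10 + -1·-5 + 0·12 + -1·-10 = 25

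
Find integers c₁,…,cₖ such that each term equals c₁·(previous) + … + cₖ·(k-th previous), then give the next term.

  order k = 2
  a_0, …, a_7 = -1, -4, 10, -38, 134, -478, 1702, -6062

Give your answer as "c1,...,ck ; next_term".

-3,2 ; 21590

  a_2 = -3·-4 + 2·-1 = 10
  a_3 = -3·10 + 2·-4 = -38
  a_4 = -3·-38 + 2·10 = 134
  a_5 = -3·134 + 2·-38 = -478
  a_6 = -3·-478 + 2·134 = 1702
  a_7 = -3·1702 + 2·-478 = -6062
  a_8 = -3·-6062 + 2·1702 = 21590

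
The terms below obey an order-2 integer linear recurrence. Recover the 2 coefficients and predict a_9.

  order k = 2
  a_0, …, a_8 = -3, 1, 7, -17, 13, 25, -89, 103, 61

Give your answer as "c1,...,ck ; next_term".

  a_2 = -2·1 + -3·-3 = 7
  a_3 = -2·7 + -3·1 = -17
  a_4 = -2·-17 + -3·7 = 13
  a_5 = -2·13 + -3·-17 = 25
  a_6 = -2·25 + -3·13 = -89
  a_7 = -2·-89 + -3·25 = 103
  a_8 = -2·103 + -3·-89 = 61
  a_9 = -2·61 + -3·103 = -431

-2,-3 ; -431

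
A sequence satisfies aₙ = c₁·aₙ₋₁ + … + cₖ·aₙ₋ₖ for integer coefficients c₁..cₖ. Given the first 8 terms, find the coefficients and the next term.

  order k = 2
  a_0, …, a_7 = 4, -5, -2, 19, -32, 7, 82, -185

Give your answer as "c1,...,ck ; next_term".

  a_2 = -2·-5 + -3·4 = -2
  a_3 = -2·-2 + -3·-5 = 19
  a_4 = -2·19 + -3·-2 = -32
  a_5 = -2·-32 + -3·19 = 7
  a_6 = -2·7 + -3·-32 = 82
  a_7 = -2·82 + -3·7 = -185
  a_8 = -2·-185 + -3·82 = 124

-2,-3 ; 124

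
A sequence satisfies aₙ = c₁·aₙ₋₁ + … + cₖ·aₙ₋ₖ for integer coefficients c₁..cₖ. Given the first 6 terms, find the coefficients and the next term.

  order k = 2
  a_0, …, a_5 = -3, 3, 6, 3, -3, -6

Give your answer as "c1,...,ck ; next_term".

  a_2 = 1·3 + -1·-3 = 6
  a_3 = 1·6 + -1·3 = 3
  a_4 = 1·3 + -1·6 = -3
  a_5 = 1·-3 + -1·3 = -6
  a_6 = 1·-6 + -1·-3 = -3

1,-1 ; -3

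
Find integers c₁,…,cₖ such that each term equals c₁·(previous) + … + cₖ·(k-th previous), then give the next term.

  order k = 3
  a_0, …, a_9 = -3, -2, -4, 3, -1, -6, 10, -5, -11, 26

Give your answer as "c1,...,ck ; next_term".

  a_3 = -1·-4 + -1·-2 + 1·-3 = 3
  a_4 = -1·3 + -1·-4 + 1·-2 = -1
  a_5 = -1·-1 + -1·3 + 1·-4 = -6
  a_6 = -1·-6 + -1·-1 + 1·3 = 10
  a_7 = -1·10 + -1·-6 + 1·-1 = -5
  a_8 = -1·-5 + -1·10 + 1·-6 = -11
  a_9 = -1·-11 + -1·-5 + 1·10 = 26
  a_10 = -1·26 + -1·-11 + 1·-5 = -20

-1,-1,1 ; -20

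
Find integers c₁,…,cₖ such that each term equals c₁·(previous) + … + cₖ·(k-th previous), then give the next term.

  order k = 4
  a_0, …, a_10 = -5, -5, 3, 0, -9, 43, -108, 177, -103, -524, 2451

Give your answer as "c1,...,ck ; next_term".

  a_4 = -3·0 + -3·3 + 2·-5 + -2·-5 = -9
  a_5 = -3·-9 + -3·0 + 2·3 + -2·-5 = 43
  a_6 = -3·43 + -3·-9 + 2·0 + -2·3 = -108
  a_7 = -3·-108 + -3·43 + 2·-9 + -2·0 = 177
  a_8 = -3·177 + -3·-108 + 2·43 + -2·-9 = -103
  a_9 = -3·-103 + -3·177 + 2·-108 + -2·43 = -524
  a_10 = -3·-524 + -3·-103 + 2·177 + -2·-108 = 2451
  a_11 = -3·2451 + -3·-524 + 2·-103 + -2·177 = -6341

-3,-3,2,-2 ; -6341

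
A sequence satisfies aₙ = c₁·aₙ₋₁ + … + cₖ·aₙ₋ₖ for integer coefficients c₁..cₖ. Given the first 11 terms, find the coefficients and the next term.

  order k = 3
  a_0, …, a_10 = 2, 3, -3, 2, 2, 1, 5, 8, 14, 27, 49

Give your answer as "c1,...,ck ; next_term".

  a_3 = 1·-3 + 1·3 + 1·2 = 2
  a_4 = 1·2 + 1·-3 + 1·3 = 2
  a_5 = 1·2 + 1·2 + 1·-3 = 1
  a_6 = 1·1 + 1·2 + 1·2 = 5
  a_7 = 1·5 + 1·1 + 1·2 = 8
  a_8 = 1·8 + 1·5 + 1·1 = 14
  a_9 = 1·14 + 1·8 + 1·5 = 27
  a_10 = 1·27 + 1·14 + 1·8 = 49
  a_11 = 1·49 + 1·27 + 1·14 = 90

1,1,1 ; 90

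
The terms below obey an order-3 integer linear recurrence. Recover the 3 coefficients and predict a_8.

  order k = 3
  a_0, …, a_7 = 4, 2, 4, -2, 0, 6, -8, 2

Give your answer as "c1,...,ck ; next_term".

-1,-1,1 ; 12

  a_3 = -1·4 + -1·2 + 1·4 = -2
  a_4 = -1·-2 + -1·4 + 1·2 = 0
  a_5 = -1·0 + -1·-2 + 1·4 = 6
  a_6 = -1·6 + -1·0 + 1·-2 = -8
  a_7 = -1·-8 + -1·6 + 1·0 = 2
  a_8 = -1·2 + -1·-8 + 1·6 = 12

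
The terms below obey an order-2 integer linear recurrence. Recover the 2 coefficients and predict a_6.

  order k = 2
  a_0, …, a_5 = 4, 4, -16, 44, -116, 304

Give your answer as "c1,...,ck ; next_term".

-3,-1 ; -796

  a_2 = -3·4 + -1·4 = -16
  a_3 = -3·-16 + -1·4 = 44
  a_4 = -3·44 + -1·-16 = -116
  a_5 = -3·-116 + -1·44 = 304
  a_6 = -3·304 + -1·-116 = -796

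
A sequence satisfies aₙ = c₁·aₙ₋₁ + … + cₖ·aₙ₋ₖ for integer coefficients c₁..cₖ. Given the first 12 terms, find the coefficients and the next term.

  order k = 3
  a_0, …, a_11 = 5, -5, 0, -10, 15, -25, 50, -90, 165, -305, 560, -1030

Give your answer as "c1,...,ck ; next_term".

  a_3 = -1·0 + 1·-5 + -1·5 = -10
  a_4 = -1·-10 + 1·0 + -1·-5 = 15
  a_5 = -1·15 + 1·-10 + -1·0 = -25
  a_6 = -1·-25 + 1·15 + -1·-10 = 50
  a_7 = -1·50 + 1·-25 + -1·15 = -90
  a_8 = -1·-90 + 1·50 + -1·-25 = 165
  a_9 = -1·165 + 1·-90 + -1·50 = -305
  a_10 = -1·-305 + 1·165 + -1·-90 = 560
  a_11 = -1·560 + 1·-305 + -1·165 = -1030
  a_12 = -1·-1030 + 1·560 + -1·-305 = 1895

-1,1,-1 ; 1895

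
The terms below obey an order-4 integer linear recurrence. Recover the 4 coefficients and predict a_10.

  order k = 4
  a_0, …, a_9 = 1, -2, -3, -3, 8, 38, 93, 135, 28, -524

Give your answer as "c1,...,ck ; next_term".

3,-3,-3,2 ; -1875

  a_4 = 3·-3 + -3·-3 + -3·-2 + 2·1 = 8
  a_5 = 3·8 + -3·-3 + -3·-3 + 2·-2 = 38
  a_6 = 3·38 + -3·8 + -3·-3 + 2·-3 = 93
  a_7 = 3·93 + -3·38 + -3·8 + 2·-3 = 135
  a_8 = 3·135 + -3·93 + -3·38 + 2·8 = 28
  a_9 = 3·28 + -3·135 + -3·93 + 2·38 = -524
  a_10 = 3·-524 + -3·28 + -3·135 + 2·93 = -1875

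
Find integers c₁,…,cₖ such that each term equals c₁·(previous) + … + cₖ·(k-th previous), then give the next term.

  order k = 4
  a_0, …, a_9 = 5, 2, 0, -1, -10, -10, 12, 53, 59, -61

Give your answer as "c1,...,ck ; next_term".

  a_4 = 1·-1 + -2·0 + -2·2 + -1·5 = -10
  a_5 = 1·-10 + -2·-1 + -2·0 + -1·2 = -10
  a_6 = 1·-10 + -2·-10 + -2·-1 + -1·0 = 12
  a_7 = 1·12 + -2·-10 + -2·-10 + -1·-1 = 53
  a_8 = 1·53 + -2·12 + -2·-10 + -1·-10 = 59
  a_9 = 1·59 + -2·53 + -2·12 + -1·-10 = -61
  a_10 = 1·-61 + -2·59 + -2·53 + -1·12 = -297

1,-2,-2,-1 ; -297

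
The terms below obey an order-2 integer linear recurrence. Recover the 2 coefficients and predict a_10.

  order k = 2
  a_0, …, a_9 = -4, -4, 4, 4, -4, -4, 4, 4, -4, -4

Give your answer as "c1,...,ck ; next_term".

  a_2 = 0·-4 + -1·-4 = 4
  a_3 = 0·4 + -1·-4 = 4
  a_4 = 0·4 + -1·4 = -4
  a_5 = 0·-4 + -1·4 = -4
  a_6 = 0·-4 + -1·-4 = 4
  a_7 = 0·4 + -1·-4 = 4
  a_8 = 0·4 + -1·4 = -4
  a_9 = 0·-4 + -1·4 = -4
  a_10 = 0·-4 + -1·-4 = 4

0,-1 ; 4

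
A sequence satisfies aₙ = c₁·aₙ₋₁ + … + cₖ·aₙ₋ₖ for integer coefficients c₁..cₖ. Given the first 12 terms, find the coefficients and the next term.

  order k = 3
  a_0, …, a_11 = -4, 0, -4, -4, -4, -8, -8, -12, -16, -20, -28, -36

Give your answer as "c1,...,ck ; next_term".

  a_3 = 0·-4 + 1·0 + 1·-4 = -4
  a_4 = 0·-4 + 1·-4 + 1·0 = -4
  a_5 = 0·-4 + 1·-4 + 1·-4 = -8
  a_6 = 0·-8 + 1·-4 + 1·-4 = -8
  a_7 = 0·-8 + 1·-8 + 1·-4 = -12
  a_8 = 0·-12 + 1·-8 + 1·-8 = -16
  a_9 = 0·-16 + 1·-12 + 1·-8 = -20
  a_10 = 0·-20 + 1·-16 + 1·-12 = -28
  a_11 = 0·-28 + 1·-20 + 1·-16 = -36
  a_12 = 0·-36 + 1·-28 + 1·-20 = -48

0,1,1 ; -48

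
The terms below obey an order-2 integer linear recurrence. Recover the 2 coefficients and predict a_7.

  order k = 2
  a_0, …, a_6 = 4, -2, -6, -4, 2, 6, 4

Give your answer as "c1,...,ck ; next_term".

1,-1 ; -2

  a_2 = 1·-2 + -1·4 = -6
  a_3 = 1·-6 + -1·-2 = -4
  a_4 = 1·-4 + -1·-6 = 2
  a_5 = 1·2 + -1·-4 = 6
  a_6 = 1·6 + -1·2 = 4
  a_7 = 1·4 + -1·6 = -2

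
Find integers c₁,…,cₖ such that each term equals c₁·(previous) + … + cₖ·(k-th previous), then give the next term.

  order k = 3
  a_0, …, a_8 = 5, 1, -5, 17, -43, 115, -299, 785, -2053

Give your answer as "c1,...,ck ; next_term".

  a_3 = -2·-5 + 2·1 + 1·5 = 17
  a_4 = -2·17 + 2·-5 + 1·1 = -43
  a_5 = -2·-43 + 2·17 + 1·-5 = 115
  a_6 = -2·115 + 2·-43 + 1·17 = -299
  a_7 = -2·-299 + 2·115 + 1·-43 = 785
  a_8 = -2·785 + 2·-299 + 1·115 = -2053
  a_9 = -2·-2053 + 2·785 + 1·-299 = 5377

-2,2,1 ; 5377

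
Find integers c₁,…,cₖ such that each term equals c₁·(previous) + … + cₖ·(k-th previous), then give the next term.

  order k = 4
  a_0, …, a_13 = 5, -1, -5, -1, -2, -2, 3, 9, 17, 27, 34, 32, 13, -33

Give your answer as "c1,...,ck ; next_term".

2,-1,0,-1 ; -113

  a_4 = 2·-1 + -1·-5 + 0·-1 + -1·5 = -2
  a_5 = 2·-2 + -1·-1 + 0·-5 + -1·-1 = -2
  a_6 = 2·-2 + -1·-2 + 0·-1 + -1·-5 = 3
  a_7 = 2·3 + -1·-2 + 0·-2 + -1·-1 = 9
  a_8 = 2·9 + -1·3 + 0·-2 + -1·-2 = 17
  a_9 = 2·17 + -1·9 + 0·3 + -1·-2 = 27
  a_10 = 2·27 + -1·17 + 0·9 + -1·3 = 34
  a_11 = 2·34 + -1·27 + 0·17 + -1·9 = 32
  a_12 = 2·32 + -1·34 + 0·27 + -1·17 = 13
  a_13 = 2·13 + -1·32 + 0·34 + -1·27 = -33
  a_14 = 2·-33 + -1·13 + 0·32 + -1·34 = -113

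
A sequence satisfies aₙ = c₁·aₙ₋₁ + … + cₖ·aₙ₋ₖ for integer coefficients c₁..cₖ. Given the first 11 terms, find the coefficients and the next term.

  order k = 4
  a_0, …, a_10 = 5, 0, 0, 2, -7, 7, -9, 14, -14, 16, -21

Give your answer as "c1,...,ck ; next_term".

-1,0,-1,-1 ; 21

  a_4 = -1·2 + 0·0 + -1·0 + -1·5 = -7
  a_5 = -1·-7 + 0·2 + -1·0 + -1·0 = 7
  a_6 = -1·7 + 0·-7 + -1·2 + -1·0 = -9
  a_7 = -1·-9 + 0·7 + -1·-7 + -1·2 = 14
  a_8 = -1·14 + 0·-9 + -1·7 + -1·-7 = -14
  a_9 = -1·-14 + 0·14 + -1·-9 + -1·7 = 16
  a_10 = -1·16 + 0·-14 + -1·14 + -1·-9 = -21
  a_11 = -1·-21 + 0·16 + -1·-14 + -1·14 = 21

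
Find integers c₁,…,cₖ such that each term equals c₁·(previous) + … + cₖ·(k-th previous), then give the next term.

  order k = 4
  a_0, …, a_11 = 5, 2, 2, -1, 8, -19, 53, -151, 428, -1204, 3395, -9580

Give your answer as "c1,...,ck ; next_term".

-2,1,-3,2 ; 27023

  a_4 = -2·-1 + 1·2 + -3·2 + 2·5 = 8
  a_5 = -2·8 + 1·-1 + -3·2 + 2·2 = -19
  a_6 = -2·-19 + 1·8 + -3·-1 + 2·2 = 53
  a_7 = -2·53 + 1·-19 + -3·8 + 2·-1 = -151
  a_8 = -2·-151 + 1·53 + -3·-19 + 2·8 = 428
  a_9 = -2·428 + 1·-151 + -3·53 + 2·-19 = -1204
  a_10 = -2·-1204 + 1·428 + -3·-151 + 2·53 = 3395
  a_11 = -2·3395 + 1·-1204 + -3·428 + 2·-151 = -9580
  a_12 = -2·-9580 + 1·3395 + -3·-1204 + 2·428 = 27023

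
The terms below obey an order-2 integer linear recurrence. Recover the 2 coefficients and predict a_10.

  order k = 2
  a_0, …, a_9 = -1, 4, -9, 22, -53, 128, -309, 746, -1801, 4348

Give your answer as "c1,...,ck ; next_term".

  a_2 = -2·4 + 1·-1 = -9
  a_3 = -2·-9 + 1·4 = 22
  a_4 = -2·22 + 1·-9 = -53
  a_5 = -2·-53 + 1·22 = 128
  a_6 = -2·128 + 1·-53 = -309
  a_7 = -2·-309 + 1·128 = 746
  a_8 = -2·746 + 1·-309 = -1801
  a_9 = -2·-1801 + 1·746 = 4348
  a_10 = -2·4348 + 1·-1801 = -10497

-2,1 ; -10497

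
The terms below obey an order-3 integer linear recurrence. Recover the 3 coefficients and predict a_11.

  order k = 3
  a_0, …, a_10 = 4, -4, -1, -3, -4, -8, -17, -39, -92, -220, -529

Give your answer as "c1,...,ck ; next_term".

3,-1,-1 ; -1275

  a_3 = 3·-1 + -1·-4 + -1·4 = -3
  a_4 = 3·-3 + -1·-1 + -1·-4 = -4
  a_5 = 3·-4 + -1·-3 + -1·-1 = -8
  a_6 = 3·-8 + -1·-4 + -1·-3 = -17
  a_7 = 3·-17 + -1·-8 + -1·-4 = -39
  a_8 = 3·-39 + -1·-17 + -1·-8 = -92
  a_9 = 3·-92 + -1·-39 + -1·-17 = -220
  a_10 = 3·-220 + -1·-92 + -1·-39 = -529
  a_11 = 3·-529 + -1·-220 + -1·-92 = -1275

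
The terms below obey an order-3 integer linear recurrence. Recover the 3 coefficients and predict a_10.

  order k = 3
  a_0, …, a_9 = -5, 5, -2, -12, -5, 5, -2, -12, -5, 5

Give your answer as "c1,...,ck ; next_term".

  a_3 = 1·-2 + -1·5 + 1·-5 = -12
  a_4 = 1·-12 + -1·-2 + 1·5 = -5
  a_5 = 1·-5 + -1·-12 + 1·-2 = 5
  a_6 = 1·5 + -1·-5 + 1·-12 = -2
  a_7 = 1·-2 + -1·5 + 1·-5 = -12
  a_8 = 1·-12 + -1·-2 + 1·5 = -5
  a_9 = 1·-5 + -1·-12 + 1·-2 = 5
  a_10 = 1·5 + -1·-5 + 1·-12 = -2

1,-1,1 ; -2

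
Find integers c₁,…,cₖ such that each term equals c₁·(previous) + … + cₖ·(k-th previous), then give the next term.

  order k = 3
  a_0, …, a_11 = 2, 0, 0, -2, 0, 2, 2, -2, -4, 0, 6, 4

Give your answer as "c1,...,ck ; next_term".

0,-1,-1 ; -6

  a_3 = 0·0 + -1·0 + -1·2 = -2
  a_4 = 0·-2 + -1·0 + -1·0 = 0
  a_5 = 0·0 + -1·-2 + -1·0 = 2
  a_6 = 0·2 + -1·0 + -1·-2 = 2
  a_7 = 0·2 + -1·2 + -1·0 = -2
  a_8 = 0·-2 + -1·2 + -1·2 = -4
  a_9 = 0·-4 + -1·-2 + -1·2 = 0
  a_10 = 0·0 + -1·-4 + -1·-2 = 6
  a_11 = 0·6 + -1·0 + -1·-4 = 4
  a_12 = 0·4 + -1·6 + -1·0 = -6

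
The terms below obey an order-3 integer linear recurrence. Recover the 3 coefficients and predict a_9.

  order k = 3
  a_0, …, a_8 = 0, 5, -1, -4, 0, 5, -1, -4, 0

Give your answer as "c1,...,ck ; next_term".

  a_3 = -1·-1 + -1·5 + -1·0 = -4
  a_4 = -1·-4 + -1·-1 + -1·5 = 0
  a_5 = -1·0 + -1·-4 + -1·-1 = 5
  a_6 = -1·5 + -1·0 + -1·-4 = -1
  a_7 = -1·-1 + -1·5 + -1·0 = -4
  a_8 = -1·-4 + -1·-1 + -1·5 = 0
  a_9 = -1·0 + -1·-4 + -1·-1 = 5

-1,-1,-1 ; 5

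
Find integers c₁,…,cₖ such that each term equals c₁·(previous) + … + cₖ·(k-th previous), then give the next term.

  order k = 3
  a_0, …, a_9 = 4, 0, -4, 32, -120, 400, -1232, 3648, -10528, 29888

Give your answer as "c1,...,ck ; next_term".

  a_3 = -4·-4 + -2·0 + 4·4 = 32
  a_4 = -4·32 + -2·-4 + 4·0 = -120
  a_5 = -4·-120 + -2·32 + 4·-4 = 400
  a_6 = -4·400 + -2·-120 + 4·32 = -1232
  a_7 = -4·-1232 + -2·400 + 4·-120 = 3648
  a_8 = -4·3648 + -2·-1232 + 4·400 = -10528
  a_9 = -4·-10528 + -2·3648 + 4·-1232 = 29888
  a_10 = -4·29888 + -2·-10528 + 4·3648 = -83904

-4,-2,4 ; -83904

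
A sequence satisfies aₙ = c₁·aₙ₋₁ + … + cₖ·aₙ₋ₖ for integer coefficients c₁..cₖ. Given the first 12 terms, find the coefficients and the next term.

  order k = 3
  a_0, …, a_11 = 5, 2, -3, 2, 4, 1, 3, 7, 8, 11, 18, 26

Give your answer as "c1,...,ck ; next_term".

  a_3 = 1·-3 + 0·2 + 1·5 = 2
  a_4 = 1·2 + 0·-3 + 1·2 = 4
  a_5 = 1·4 + 0·2 + 1·-3 = 1
  a_6 = 1·1 + 0·4 + 1·2 = 3
  a_7 = 1·3 + 0·1 + 1·4 = 7
  a_8 = 1·7 + 0·3 + 1·1 = 8
  a_9 = 1·8 + 0·7 + 1·3 = 11
  a_10 = 1·11 + 0·8 + 1·7 = 18
  a_11 = 1·18 + 0·11 + 1·8 = 26
  a_12 = 1·26 + 0·18 + 1·11 = 37

1,0,1 ; 37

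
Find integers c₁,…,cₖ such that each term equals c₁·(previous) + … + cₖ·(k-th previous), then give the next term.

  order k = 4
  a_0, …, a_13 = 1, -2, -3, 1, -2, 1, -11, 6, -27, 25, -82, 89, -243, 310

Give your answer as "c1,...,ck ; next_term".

0,2,-1,2 ; -739

  a_4 = 0·1 + 2·-3 + -1·-2 + 2·1 = -2
  a_5 = 0·-2 + 2·1 + -1·-3 + 2·-2 = 1
  a_6 = 0·1 + 2·-2 + -1·1 + 2·-3 = -11
  a_7 = 0·-11 + 2·1 + -1·-2 + 2·1 = 6
  a_8 = 0·6 + 2·-11 + -1·1 + 2·-2 = -27
  a_9 = 0·-27 + 2·6 + -1·-11 + 2·1 = 25
  a_10 = 0·25 + 2·-27 + -1·6 + 2·-11 = -82
  a_11 = 0·-82 + 2·25 + -1·-27 + 2·6 = 89
  a_12 = 0·89 + 2·-82 + -1·25 + 2·-27 = -243
  a_13 = 0·-243 + 2·89 + -1·-82 + 2·25 = 310
  a_14 = 0·310 + 2·-243 + -1·89 + 2·-82 = -739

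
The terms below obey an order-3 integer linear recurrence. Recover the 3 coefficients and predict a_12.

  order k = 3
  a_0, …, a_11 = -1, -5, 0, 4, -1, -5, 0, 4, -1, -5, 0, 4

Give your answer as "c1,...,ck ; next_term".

  a_3 = 1·0 + -1·-5 + 1·-1 = 4
  a_4 = 1·4 + -1·0 + 1·-5 = -1
  a_5 = 1·-1 + -1·4 + 1·0 = -5
  a_6 = 1·-5 + -1·-1 + 1·4 = 0
  a_7 = 1·0 + -1·-5 + 1·-1 = 4
  a_8 = 1·4 + -1·0 + 1·-5 = -1
  a_9 = 1·-1 + -1·4 + 1·0 = -5
  a_10 = 1·-5 + -1·-1 + 1·4 = 0
  a_11 = 1·0 + -1·-5 + 1·-1 = 4
  a_12 = 1·4 + -1·0 + 1·-5 = -1

1,-1,1 ; -1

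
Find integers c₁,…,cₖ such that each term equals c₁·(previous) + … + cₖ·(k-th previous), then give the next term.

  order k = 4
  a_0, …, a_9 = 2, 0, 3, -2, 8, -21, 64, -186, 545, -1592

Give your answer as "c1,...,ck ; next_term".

-3,0,1,1 ; 4654

  a_4 = -3·-2 + 0·3 + 1·0 + 1·2 = 8
  a_5 = -3·8 + 0·-2 + 1·3 + 1·0 = -21
  a_6 = -3·-21 + 0·8 + 1·-2 + 1·3 = 64
  a_7 = -3·64 + 0·-21 + 1·8 + 1·-2 = -186
  a_8 = -3·-186 + 0·64 + 1·-21 + 1·8 = 545
  a_9 = -3·545 + 0·-186 + 1·64 + 1·-21 = -1592
  a_10 = -3·-1592 + 0·545 + 1·-186 + 1·64 = 4654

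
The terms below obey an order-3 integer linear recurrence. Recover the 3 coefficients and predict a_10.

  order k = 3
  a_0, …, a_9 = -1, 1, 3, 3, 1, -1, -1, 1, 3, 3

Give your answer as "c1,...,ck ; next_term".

  a_3 = 2·3 + -2·1 + 1·-1 = 3
  a_4 = 2·3 + -2·3 + 1·1 = 1
  a_5 = 2·1 + -2·3 + 1·3 = -1
  a_6 = 2·-1 + -2·1 + 1·3 = -1
  a_7 = 2·-1 + -2·-1 + 1·1 = 1
  a_8 = 2·1 + -2·-1 + 1·-1 = 3
  a_9 = 2·3 + -2·1 + 1·-1 = 3
  a_10 = 2·3 + -2·3 + 1·1 = 1

2,-2,1 ; 1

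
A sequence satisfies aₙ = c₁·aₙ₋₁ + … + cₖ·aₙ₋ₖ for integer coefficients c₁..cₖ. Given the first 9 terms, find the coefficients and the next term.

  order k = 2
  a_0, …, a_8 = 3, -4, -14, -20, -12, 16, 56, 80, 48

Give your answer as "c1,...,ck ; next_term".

  a_2 = 2·-4 + -2·3 = -14
  a_3 = 2·-14 + -2·-4 = -20
  a_4 = 2·-20 + -2·-14 = -12
  a_5 = 2·-12 + -2·-20 = 16
  a_6 = 2·16 + -2·-12 = 56
  a_7 = 2·56 + -2·16 = 80
  a_8 = 2·80 + -2·56 = 48
  a_9 = 2·48 + -2·80 = -64

2,-2 ; -64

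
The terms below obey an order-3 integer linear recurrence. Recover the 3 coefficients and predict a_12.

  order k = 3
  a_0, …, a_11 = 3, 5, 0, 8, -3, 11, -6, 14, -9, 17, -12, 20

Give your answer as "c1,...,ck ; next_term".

-1,1,1 ; -15

  a_3 = -1·0 + 1·5 + 1·3 = 8
  a_4 = -1·8 + 1·0 + 1·5 = -3
  a_5 = -1·-3 + 1·8 + 1·0 = 11
  a_6 = -1·11 + 1·-3 + 1·8 = -6
  a_7 = -1·-6 + 1·11 + 1·-3 = 14
  a_8 = -1·14 + 1·-6 + 1·11 = -9
  a_9 = -1·-9 + 1·14 + 1·-6 = 17
  a_10 = -1·17 + 1·-9 + 1·14 = -12
  a_11 = -1·-12 + 1·17 + 1·-9 = 20
  a_12 = -1·20 + 1·-12 + 1·17 = -15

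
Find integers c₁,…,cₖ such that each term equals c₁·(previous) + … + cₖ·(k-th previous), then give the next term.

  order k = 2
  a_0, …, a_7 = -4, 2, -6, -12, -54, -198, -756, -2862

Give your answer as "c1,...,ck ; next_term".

  a_2 = 3·2 + 3·-4 = -6
  a_3 = 3·-6 + 3·2 = -12
  a_4 = 3·-12 + 3·-6 = -54
  a_5 = 3·-54 + 3·-12 = -198
  a_6 = 3·-198 + 3·-54 = -756
  a_7 = 3·-756 + 3·-198 = -2862
  a_8 = 3·-2862 + 3·-756 = -10854

3,3 ; -10854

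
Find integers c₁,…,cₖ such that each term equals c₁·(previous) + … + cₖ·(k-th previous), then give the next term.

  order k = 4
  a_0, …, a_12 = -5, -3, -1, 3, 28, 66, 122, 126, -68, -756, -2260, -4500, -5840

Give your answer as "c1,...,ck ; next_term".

  a_4 = 2·3 + 0·-1 + -4·-3 + -2·-5 = 28
  a_5 = 2·28 + 0·3 + -4·-1 + -2·-3 = 66
  a_6 = 2·66 + 0·28 + -4·3 + -2·-1 = 122
  a_7 = 2·122 + 0·66 + -4·28 + -2·3 = 126
  a_8 = 2·126 + 0·122 + -4·66 + -2·28 = -68
  a_9 = 2·-68 + 0·126 + -4·122 + -2·66 = -756
  a_10 = 2·-756 + 0·-68 + -4·126 + -2·122 = -2260
  a_11 = 2·-2260 + 0·-756 + -4·-68 + -2·126 = -4500
  a_12 = 2·-4500 + 0·-2260 + -4·-756 + -2·-68 = -5840
  a_13 = 2·-5840 + 0·-4500 + -4·-2260 + -2·-756 = -1128

2,0,-4,-2 ; -1128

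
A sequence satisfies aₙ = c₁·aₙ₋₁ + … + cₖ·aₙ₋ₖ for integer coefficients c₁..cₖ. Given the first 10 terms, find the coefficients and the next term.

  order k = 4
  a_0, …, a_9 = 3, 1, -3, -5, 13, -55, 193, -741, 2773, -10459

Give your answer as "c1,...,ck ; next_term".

-3,3,1,2 ; 39341

  a_4 = -3·-5 + 3·-3 + 1·1 + 2·3 = 13
  a_5 = -3·13 + 3·-5 + 1·-3 + 2·1 = -55
  a_6 = -3·-55 + 3·13 + 1·-5 + 2·-3 = 193
  a_7 = -3·193 + 3·-55 + 1·13 + 2·-5 = -741
  a_8 = -3·-741 + 3·193 + 1·-55 + 2·13 = 2773
  a_9 = -3·2773 + 3·-741 + 1·193 + 2·-55 = -10459
  a_10 = -3·-10459 + 3·2773 + 1·-741 + 2·193 = 39341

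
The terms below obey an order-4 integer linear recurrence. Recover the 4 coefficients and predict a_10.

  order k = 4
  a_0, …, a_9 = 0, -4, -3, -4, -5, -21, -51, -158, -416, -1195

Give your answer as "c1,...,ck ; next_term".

  a_4 = 2·-4 + 3·-3 + -3·-4 + 2·0 = -5
  a_5 = 2·-5 + 3·-4 + -3·-3 + 2·-4 = -21
  a_6 = 2·-21 + 3·-5 + -3·-4 + 2·-3 = -51
  a_7 = 2·-51 + 3·-21 + -3·-5 + 2·-4 = -158
  a_8 = 2·-158 + 3·-51 + -3·-21 + 2·-5 = -416
  a_9 = 2·-416 + 3·-158 + -3·-51 + 2·-21 = -1195
  a_10 = 2·-1195 + 3·-416 + -3·-158 + 2·-51 = -3266

2,3,-3,2 ; -3266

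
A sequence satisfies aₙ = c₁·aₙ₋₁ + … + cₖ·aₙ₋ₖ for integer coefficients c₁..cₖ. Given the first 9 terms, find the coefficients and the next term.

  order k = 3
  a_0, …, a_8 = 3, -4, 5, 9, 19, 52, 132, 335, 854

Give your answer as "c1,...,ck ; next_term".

2,1,1 ; 2175

  a_3 = 2·5 + 1·-4 + 1·3 = 9
  a_4 = 2·9 + 1·5 + 1·-4 = 19
  a_5 = 2·19 + 1·9 + 1·5 = 52
  a_6 = 2·52 + 1·19 + 1·9 = 132
  a_7 = 2·132 + 1·52 + 1·19 = 335
  a_8 = 2·335 + 1·132 + 1·52 = 854
  a_9 = 2·854 + 1·335 + 1·132 = 2175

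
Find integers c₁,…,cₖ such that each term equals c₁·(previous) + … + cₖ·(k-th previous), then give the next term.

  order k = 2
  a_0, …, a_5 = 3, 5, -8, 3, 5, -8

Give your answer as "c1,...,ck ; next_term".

-1,-1 ; 3

  a_2 = -1·5 + -1·3 = -8
  a_3 = -1·-8 + -1·5 = 3
  a_4 = -1·3 + -1·-8 = 5
  a_5 = -1·5 + -1·3 = -8
  a_6 = -1·-8 + -1·5 = 3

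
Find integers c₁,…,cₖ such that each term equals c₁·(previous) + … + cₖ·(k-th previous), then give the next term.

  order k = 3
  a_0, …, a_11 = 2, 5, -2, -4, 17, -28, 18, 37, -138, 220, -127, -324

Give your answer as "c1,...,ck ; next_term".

-2,-2,1 ; 1122

  a_3 = -2·-2 + -2·5 + 1·2 = -4
  a_4 = -2·-4 + -2·-2 + 1·5 = 17
  a_5 = -2·17 + -2·-4 + 1·-2 = -28
  a_6 = -2·-28 + -2·17 + 1·-4 = 18
  a_7 = -2·18 + -2·-28 + 1·17 = 37
  a_8 = -2·37 + -2·18 + 1·-28 = -138
  a_9 = -2·-138 + -2·37 + 1·18 = 220
  a_10 = -2·220 + -2·-138 + 1·37 = -127
  a_11 = -2·-127 + -2·220 + 1·-138 = -324
  a_12 = -2·-324 + -2·-127 + 1·220 = 1122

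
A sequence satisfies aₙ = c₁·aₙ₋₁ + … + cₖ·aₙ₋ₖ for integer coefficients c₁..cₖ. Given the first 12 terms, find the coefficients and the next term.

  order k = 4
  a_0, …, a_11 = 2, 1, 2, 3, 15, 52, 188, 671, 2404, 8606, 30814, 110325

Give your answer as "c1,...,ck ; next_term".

  a_4 = 3·3 + 2·2 + 0·1 + 1·2 = 15
  a_5 = 3·15 + 2·3 + 0·2 + 1·1 = 52
  a_6 = 3·52 + 2·15 + 0·3 + 1·2 = 188
  a_7 = 3·188 + 2·52 + 0·15 + 1·3 = 671
  a_8 = 3·671 + 2·188 + 0·52 + 1·15 = 2404
  a_9 = 3·2404 + 2·671 + 0·188 + 1·52 = 8606
  a_10 = 3·8606 + 2·2404 + 0·671 + 1·188 = 30814
  a_11 = 3·30814 + 2·8606 + 0·2404 + 1·671 = 110325
  a_12 = 3·110325 + 2·30814 + 0·8606 + 1·2404 = 395007

3,2,0,1 ; 395007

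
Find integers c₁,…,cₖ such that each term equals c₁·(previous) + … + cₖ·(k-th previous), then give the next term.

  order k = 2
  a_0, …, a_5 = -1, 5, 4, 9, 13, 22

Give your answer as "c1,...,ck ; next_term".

  a_2 = 1·5 + 1·-1 = 4
  a_3 = 1·4 + 1·5 = 9
  a_4 = 1·9 + 1·4 = 13
  a_5 = 1·13 + 1·9 = 22
  a_6 = 1·22 + 1·13 = 35

1,1 ; 35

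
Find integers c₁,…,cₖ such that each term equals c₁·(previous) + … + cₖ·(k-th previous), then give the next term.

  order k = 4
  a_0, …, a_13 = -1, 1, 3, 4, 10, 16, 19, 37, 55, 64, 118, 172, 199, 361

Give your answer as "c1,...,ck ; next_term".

  a_4 = 1·4 + 0·3 + 3·1 + -3·-1 = 10
  a_5 = 1·10 + 0·4 + 3·3 + -3·1 = 16
  a_6 = 1·16 + 0·10 + 3·4 + -3·3 = 19
  a_7 = 1·19 + 0·16 + 3·10 + -3·4 = 37
  a_8 = 1·37 + 0·19 + 3·16 + -3·10 = 55
  a_9 = 1·55 + 0·37 + 3·19 + -3·16 = 64
  a_10 = 1·64 + 0·55 + 3·37 + -3·19 = 118
  a_11 = 1·118 + 0·64 + 3·55 + -3·37 = 172
  a_12 = 1·172 + 0·118 + 3·64 + -3·55 = 199
  a_13 = 1·199 + 0·172 + 3·118 + -3·64 = 361
  a_14 = 1·361 + 0·199 + 3·172 + -3·118 = 523

1,0,3,-3 ; 523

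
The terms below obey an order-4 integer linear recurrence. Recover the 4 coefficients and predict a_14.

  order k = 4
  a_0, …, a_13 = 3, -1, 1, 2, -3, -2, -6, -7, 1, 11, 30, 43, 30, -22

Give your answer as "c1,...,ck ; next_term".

1,0,-1,-2 ; -125

  a_4 = 1·2 + 0·1 + -1·-1 + -2·3 = -3
  a_5 = 1·-3 + 0·2 + -1·1 + -2·-1 = -2
  a_6 = 1·-2 + 0·-3 + -1·2 + -2·1 = -6
  a_7 = 1·-6 + 0·-2 + -1·-3 + -2·2 = -7
  a_8 = 1·-7 + 0·-6 + -1·-2 + -2·-3 = 1
  a_9 = 1·1 + 0·-7 + -1·-6 + -2·-2 = 11
  a_10 = 1·11 + 0·1 + -1·-7 + -2·-6 = 30
  a_11 = 1·30 + 0·11 + -1·1 + -2·-7 = 43
  a_12 = 1·43 + 0·30 + -1·11 + -2·1 = 30
  a_13 = 1·30 + 0·43 + -1·30 + -2·11 = -22
  a_14 = 1·-22 + 0·30 + -1·43 + -2·30 = -125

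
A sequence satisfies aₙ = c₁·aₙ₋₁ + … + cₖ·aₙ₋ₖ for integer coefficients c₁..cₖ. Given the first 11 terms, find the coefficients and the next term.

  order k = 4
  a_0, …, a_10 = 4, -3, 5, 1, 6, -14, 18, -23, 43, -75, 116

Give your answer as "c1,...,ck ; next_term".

-1,0,-1,1 ; -182

  a_4 = -1·1 + 0·5 + -1·-3 + 1·4 = 6
  a_5 = -1·6 + 0·1 + -1·5 + 1·-3 = -14
  a_6 = -1·-14 + 0·6 + -1·1 + 1·5 = 18
  a_7 = -1·18 + 0·-14 + -1·6 + 1·1 = -23
  a_8 = -1·-23 + 0·18 + -1·-14 + 1·6 = 43
  a_9 = -1·43 + 0·-23 + -1·18 + 1·-14 = -75
  a_10 = -1·-75 + 0·43 + -1·-23 + 1·18 = 116
  a_11 = -1·116 + 0·-75 + -1·43 + 1·-23 = -182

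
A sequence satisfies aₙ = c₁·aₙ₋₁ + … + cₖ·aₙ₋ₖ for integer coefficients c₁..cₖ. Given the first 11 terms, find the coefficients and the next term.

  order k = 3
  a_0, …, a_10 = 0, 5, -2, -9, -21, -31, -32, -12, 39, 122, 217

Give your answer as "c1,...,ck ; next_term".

  a_3 = 2·-2 + -1·5 + -1·0 = -9
  a_4 = 2·-9 + -1·-2 + -1·5 = -21
  a_5 = 2·-21 + -1·-9 + -1·-2 = -31
  a_6 = 2·-31 + -1·-21 + -1·-9 = -32
  a_7 = 2·-32 + -1·-31 + -1·-21 = -12
  a_8 = 2·-12 + -1·-32 + -1·-31 = 39
  a_9 = 2·39 + -1·-12 + -1·-32 = 122
  a_10 = 2·122 + -1·39 + -1·-12 = 217
  a_11 = 2·217 + -1·122 + -1·39 = 273

2,-1,-1 ; 273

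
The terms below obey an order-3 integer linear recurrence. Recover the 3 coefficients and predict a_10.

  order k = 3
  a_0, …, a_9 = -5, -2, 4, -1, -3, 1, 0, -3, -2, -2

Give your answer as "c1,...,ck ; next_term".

1,0,1 ; -5

  a_3 = 1·4 + 0·-2 + 1·-5 = -1
  a_4 = 1·-1 + 0·4 + 1·-2 = -3
  a_5 = 1·-3 + 0·-1 + 1·4 = 1
  a_6 = 1·1 + 0·-3 + 1·-1 = 0
  a_7 = 1·0 + 0·1 + 1·-3 = -3
  a_8 = 1·-3 + 0·0 + 1·1 = -2
  a_9 = 1·-2 + 0·-3 + 1·0 = -2
  a_10 = 1·-2 + 0·-2 + 1·-3 = -5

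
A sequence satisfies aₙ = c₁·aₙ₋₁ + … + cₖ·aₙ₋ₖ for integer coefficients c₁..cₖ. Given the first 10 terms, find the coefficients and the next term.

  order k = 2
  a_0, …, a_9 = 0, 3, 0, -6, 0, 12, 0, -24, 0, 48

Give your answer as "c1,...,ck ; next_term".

0,-2 ; 0

  a_2 = 0·3 + -2·0 = 0
  a_3 = 0·0 + -2·3 = -6
  a_4 = 0·-6 + -2·0 = 0
  a_5 = 0·0 + -2·-6 = 12
  a_6 = 0·12 + -2·0 = 0
  a_7 = 0·0 + -2·12 = -24
  a_8 = 0·-24 + -2·0 = 0
  a_9 = 0·0 + -2·-24 = 48
  a_10 = 0·48 + -2·0 = 0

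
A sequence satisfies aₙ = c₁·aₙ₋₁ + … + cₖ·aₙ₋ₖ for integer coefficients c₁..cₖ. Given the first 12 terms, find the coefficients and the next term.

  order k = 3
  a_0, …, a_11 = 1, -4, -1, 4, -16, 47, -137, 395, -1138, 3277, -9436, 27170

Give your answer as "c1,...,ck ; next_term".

-3,0,1 ; -78233

  a_3 = -3·-1 + 0·-4 + 1·1 = 4
  a_4 = -3·4 + 0·-1 + 1·-4 = -16
  a_5 = -3·-16 + 0·4 + 1·-1 = 47
  a_6 = -3·47 + 0·-16 + 1·4 = -137
  a_7 = -3·-137 + 0·47 + 1·-16 = 395
  a_8 = -3·395 + 0·-137 + 1·47 = -1138
  a_9 = -3·-1138 + 0·395 + 1·-137 = 3277
  a_10 = -3·3277 + 0·-1138 + 1·395 = -9436
  a_11 = -3·-9436 + 0·3277 + 1·-1138 = 27170
  a_12 = -3·27170 + 0·-9436 + 1·3277 = -78233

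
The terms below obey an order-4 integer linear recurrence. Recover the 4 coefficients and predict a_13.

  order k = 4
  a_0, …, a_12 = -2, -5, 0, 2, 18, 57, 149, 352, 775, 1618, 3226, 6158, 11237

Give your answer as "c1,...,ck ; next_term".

3,-1,-2,-1 ; 19483

  a_4 = 3·2 + -1·0 + -2·-5 + -1·-2 = 18
  a_5 = 3·18 + -1·2 + -2·0 + -1·-5 = 57
  a_6 = 3·57 + -1·18 + -2·2 + -1·0 = 149
  a_7 = 3·149 + -1·57 + -2·18 + -1·2 = 352
  a_8 = 3·352 + -1·149 + -2·57 + -1·18 = 775
  a_9 = 3·775 + -1·352 + -2·149 + -1·57 = 1618
  a_10 = 3·1618 + -1·775 + -2·352 + -1·149 = 3226
  a_11 = 3·3226 + -1·1618 + -2·775 + -1·352 = 6158
  a_12 = 3·6158 + -1·3226 + -2·1618 + -1·775 = 11237
  a_13 = 3·11237 + -1·6158 + -2·3226 + -1·1618 = 19483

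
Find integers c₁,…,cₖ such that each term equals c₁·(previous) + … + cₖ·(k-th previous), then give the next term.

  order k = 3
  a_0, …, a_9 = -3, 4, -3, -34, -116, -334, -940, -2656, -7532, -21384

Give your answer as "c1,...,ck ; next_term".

  a_3 = 4·-3 + -4·4 + 2·-3 = -34
  a_4 = 4·-34 + -4·-3 + 2·4 = -116
  a_5 = 4·-116 + -4·-34 + 2·-3 = -334
  a_6 = 4·-334 + -4·-116 + 2·-34 = -940
  a_7 = 4·-940 + -4·-334 + 2·-116 = -2656
  a_8 = 4·-2656 + -4·-940 + 2·-334 = -7532
  a_9 = 4·-7532 + -4·-2656 + 2·-940 = -21384
  a_10 = 4·-21384 + -4·-7532 + 2·-2656 = -60720

4,-4,2 ; -60720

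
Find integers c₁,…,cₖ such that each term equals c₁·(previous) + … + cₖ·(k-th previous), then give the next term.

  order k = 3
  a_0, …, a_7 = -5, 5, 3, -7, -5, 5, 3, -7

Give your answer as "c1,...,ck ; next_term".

1,-1,1 ; -5

  a_3 = 1·3 + -1·5 + 1·-5 = -7
  a_4 = 1·-7 + -1·3 + 1·5 = -5
  a_5 = 1·-5 + -1·-7 + 1·3 = 5
  a_6 = 1·5 + -1·-5 + 1·-7 = 3
  a_7 = 1·3 + -1·5 + 1·-5 = -7
  a_8 = 1·-7 + -1·3 + 1·5 = -5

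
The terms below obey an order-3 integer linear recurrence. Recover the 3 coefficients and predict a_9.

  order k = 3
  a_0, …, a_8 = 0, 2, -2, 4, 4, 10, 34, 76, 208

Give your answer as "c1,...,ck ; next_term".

1,3,3 ; 538

  a_3 = 1·-2 + 3·2 + 3·0 = 4
  a_4 = 1·4 + 3·-2 + 3·2 = 4
  a_5 = 1·4 + 3·4 + 3·-2 = 10
  a_6 = 1·10 + 3·4 + 3·4 = 34
  a_7 = 1·34 + 3·10 + 3·4 = 76
  a_8 = 1·76 + 3·34 + 3·10 = 208
  a_9 = 1·208 + 3·76 + 3·34 = 538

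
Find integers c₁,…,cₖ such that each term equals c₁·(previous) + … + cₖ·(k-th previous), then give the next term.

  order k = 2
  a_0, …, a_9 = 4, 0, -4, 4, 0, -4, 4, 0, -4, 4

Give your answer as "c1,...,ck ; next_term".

  a_2 = -1·0 + -1·4 = -4
  a_3 = -1·-4 + -1·0 = 4
  a_4 = -1·4 + -1·-4 = 0
  a_5 = -1·0 + -1·4 = -4
  a_6 = -1·-4 + -1·0 = 4
  a_7 = -1·4 + -1·-4 = 0
  a_8 = -1·0 + -1·4 = -4
  a_9 = -1·-4 + -1·0 = 4
  a_10 = -1·4 + -1·-4 = 0

-1,-1 ; 0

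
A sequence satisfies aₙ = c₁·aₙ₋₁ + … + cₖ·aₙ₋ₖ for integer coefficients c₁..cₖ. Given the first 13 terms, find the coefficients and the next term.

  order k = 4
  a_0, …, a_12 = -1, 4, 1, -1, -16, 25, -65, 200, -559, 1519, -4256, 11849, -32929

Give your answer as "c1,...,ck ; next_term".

  a_4 = -1·-1 + 3·1 + -4·4 + 4·-1 = -16
  a_5 = -1·-16 + 3·-1 + -4·1 + 4·4 = 25
  a_6 = -1·25 + 3·-16 + -4·-1 + 4·1 = -65
  a_7 = -1·-65 + 3·25 + -4·-16 + 4·-1 = 200
  a_8 = -1·200 + 3·-65 + -4·25 + 4·-16 = -559
  a_9 = -1·-559 + 3·200 + -4·-65 + 4·25 = 1519
  a_10 = -1·1519 + 3·-559 + -4·200 + 4·-65 = -4256
  a_11 = -1·-4256 + 3·1519 + -4·-559 + 4·200 = 11849
  a_12 = -1·11849 + 3·-4256 + -4·1519 + 4·-559 = -32929
  a_13 = -1·-32929 + 3·11849 + -4·-4256 + 4·1519 = 91576

-1,3,-4,4 ; 91576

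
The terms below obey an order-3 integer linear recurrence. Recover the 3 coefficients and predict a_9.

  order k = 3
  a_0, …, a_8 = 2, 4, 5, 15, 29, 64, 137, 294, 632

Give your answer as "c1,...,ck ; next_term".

1,2,1 ; 1357

  a_3 = 1·5 + 2·4 + 1·2 = 15
  a_4 = 1·15 + 2·5 + 1·4 = 29
  a_5 = 1·29 + 2·15 + 1·5 = 64
  a_6 = 1·64 + 2·29 + 1·15 = 137
  a_7 = 1·137 + 2·64 + 1·29 = 294
  a_8 = 1·294 + 2·137 + 1·64 = 632
  a_9 = 1·632 + 2·294 + 1·137 = 1357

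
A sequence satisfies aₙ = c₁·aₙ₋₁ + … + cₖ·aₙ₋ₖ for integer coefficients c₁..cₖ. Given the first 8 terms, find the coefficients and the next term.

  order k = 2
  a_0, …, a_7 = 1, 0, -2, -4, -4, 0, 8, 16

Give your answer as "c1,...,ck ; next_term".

2,-2 ; 16

  a_2 = 2·0 + -2·1 = -2
  a_3 = 2·-2 + -2·0 = -4
  a_4 = 2·-4 + -2·-2 = -4
  a_5 = 2·-4 + -2·-4 = 0
  a_6 = 2·0 + -2·-4 = 8
  a_7 = 2·8 + -2·0 = 16
  a_8 = 2·16 + -2·8 = 16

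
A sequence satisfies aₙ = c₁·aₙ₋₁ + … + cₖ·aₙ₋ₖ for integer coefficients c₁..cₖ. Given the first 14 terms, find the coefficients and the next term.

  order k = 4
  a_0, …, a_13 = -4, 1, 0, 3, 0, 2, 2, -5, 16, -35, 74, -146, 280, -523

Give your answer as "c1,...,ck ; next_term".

-2,1,2,-1 ; 960

  a_4 = -2·3 + 1·0 + 2·1 + -1·-4 = 0
  a_5 = -2·0 + 1·3 + 2·0 + -1·1 = 2
  a_6 = -2·2 + 1·0 + 2·3 + -1·0 = 2
  a_7 = -2·2 + 1·2 + 2·0 + -1·3 = -5
  a_8 = -2·-5 + 1·2 + 2·2 + -1·0 = 16
  a_9 = -2·16 + 1·-5 + 2·2 + -1·2 = -35
  a_10 = -2·-35 + 1·16 + 2·-5 + -1·2 = 74
  a_11 = -2·74 + 1·-35 + 2·16 + -1·-5 = -146
  a_12 = -2·-146 + 1·74 + 2·-35 + -1·16 = 280
  a_13 = -2·280 + 1·-146 + 2·74 + -1·-35 = -523
  a_14 = -2·-523 + 1·280 + 2·-146 + -1·74 = 960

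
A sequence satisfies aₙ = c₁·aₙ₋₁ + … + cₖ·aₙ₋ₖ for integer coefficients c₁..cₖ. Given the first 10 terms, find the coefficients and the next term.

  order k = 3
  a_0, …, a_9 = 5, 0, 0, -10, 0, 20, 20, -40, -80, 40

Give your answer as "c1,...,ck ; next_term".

  a_3 = 0·0 + -2·0 + -2·5 = -10
  a_4 = 0·-10 + -2·0 + -2·0 = 0
  a_5 = 0·0 + -2·-10 + -2·0 = 20
  a_6 = 0·20 + -2·0 + -2·-10 = 20
  a_7 = 0·20 + -2·20 + -2·0 = -40
  a_8 = 0·-40 + -2·20 + -2·20 = -80
  a_9 = 0·-80 + -2·-40 + -2·20 = 40
  a_10 = 0·40 + -2·-80 + -2·-40 = 240

0,-2,-2 ; 240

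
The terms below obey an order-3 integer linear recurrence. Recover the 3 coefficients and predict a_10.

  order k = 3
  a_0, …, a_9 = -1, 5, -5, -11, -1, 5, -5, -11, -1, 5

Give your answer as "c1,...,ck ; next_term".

  a_3 = 1·-5 + -1·5 + 1·-1 = -11
  a_4 = 1·-11 + -1·-5 + 1·5 = -1
  a_5 = 1·-1 + -1·-11 + 1·-5 = 5
  a_6 = 1·5 + -1·-1 + 1·-11 = -5
  a_7 = 1·-5 + -1·5 + 1·-1 = -11
  a_8 = 1·-11 + -1·-5 + 1·5 = -1
  a_9 = 1·-1 + -1·-11 + 1·-5 = 5
  a_10 = 1·5 + -1·-1 + 1·-11 = -5

1,-1,1 ; -5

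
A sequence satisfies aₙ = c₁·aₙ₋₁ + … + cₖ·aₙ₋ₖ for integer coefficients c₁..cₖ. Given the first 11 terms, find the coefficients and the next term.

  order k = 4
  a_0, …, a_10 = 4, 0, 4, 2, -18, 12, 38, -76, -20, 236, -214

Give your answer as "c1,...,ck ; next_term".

-1,-3,0,-1 ; -418

  a_4 = -1·2 + -3·4 + 0·0 + -1·4 = -18
  a_5 = -1·-18 + -3·2 + 0·4 + -1·0 = 12
  a_6 = -1·12 + -3·-18 + 0·2 + -1·4 = 38
  a_7 = -1·38 + -3·12 + 0·-18 + -1·2 = -76
  a_8 = -1·-76 + -3·38 + 0·12 + -1·-18 = -20
  a_9 = -1·-20 + -3·-76 + 0·38 + -1·12 = 236
  a_10 = -1·236 + -3·-20 + 0·-76 + -1·38 = -214
  a_11 = -1·-214 + -3·236 + 0·-20 + -1·-76 = -418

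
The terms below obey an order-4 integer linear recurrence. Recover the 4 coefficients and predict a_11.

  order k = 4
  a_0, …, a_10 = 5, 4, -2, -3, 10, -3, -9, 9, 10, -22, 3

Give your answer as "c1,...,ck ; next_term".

-1,-1,0,1 ; 28

  a_4 = -1·-3 + -1·-2 + 0·4 + 1·5 = 10
  a_5 = -1·10 + -1·-3 + 0·-2 + 1·4 = -3
  a_6 = -1·-3 + -1·10 + 0·-3 + 1·-2 = -9
  a_7 = -1·-9 + -1·-3 + 0·10 + 1·-3 = 9
  a_8 = -1·9 + -1·-9 + 0·-3 + 1·10 = 10
  a_9 = -1·10 + -1·9 + 0·-9 + 1·-3 = -22
  a_10 = -1·-22 + -1·10 + 0·9 + 1·-9 = 3
  a_11 = -1·3 + -1·-22 + 0·10 + 1·9 = 28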